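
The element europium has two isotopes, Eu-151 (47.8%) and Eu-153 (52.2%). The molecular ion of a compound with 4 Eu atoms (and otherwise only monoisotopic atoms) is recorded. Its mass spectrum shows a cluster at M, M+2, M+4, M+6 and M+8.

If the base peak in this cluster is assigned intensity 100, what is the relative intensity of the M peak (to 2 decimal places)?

13.98

(0.478 + 0.522)^4 gives M 0.0522, M+2 0.2280, M+4 0.3735, M+6 0.2720, M+8 0.0742; the largest is M+4.
P(M+4) = C(4,2) × 0.478^2 × 0.522^2 = 6 × 0.228484 × 0.272484 = 0.373549 (base)
P(M) = C(4,0) × 0.478^4 × 0.522^0 = 1 × 0.05220494 × 1.0000 = 0.052205
Relative intensity = 0.052205 / 0.373549 × 100 = 13.98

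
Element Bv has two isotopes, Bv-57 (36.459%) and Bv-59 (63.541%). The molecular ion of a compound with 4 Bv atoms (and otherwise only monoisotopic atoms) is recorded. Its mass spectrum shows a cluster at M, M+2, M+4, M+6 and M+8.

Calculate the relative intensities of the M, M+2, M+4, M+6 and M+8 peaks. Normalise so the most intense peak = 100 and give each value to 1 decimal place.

4.7 : 32.9 : 86.1 : 100.0 : 43.6

The 4 Bv atoms are independent, so intensities follow the terms of (0.36459 + 0.63541)^4.
P(M) = 0.36459^4 = 0.017669
P(M+2) = 4 × 0.36459^3 × 0.63541^1 = 0.123177
P(M+4) = 6 × 0.36459^2 × 0.63541^2 = 0.322010
P(M+6) = 4 × 0.36459^1 × 0.63541^3 = 0.374134
P(M+8) = 0.63541^4 = 0.163011
The M+6 peak is largest (0.374134); scaling to 100 gives 4.7 : 32.9 : 86.1 : 100.0 : 43.6.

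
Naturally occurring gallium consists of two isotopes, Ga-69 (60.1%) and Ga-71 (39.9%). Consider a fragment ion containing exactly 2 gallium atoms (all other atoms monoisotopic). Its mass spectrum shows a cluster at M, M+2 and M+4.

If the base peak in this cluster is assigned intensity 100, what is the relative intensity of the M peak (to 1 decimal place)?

Binomial terms of (0.601 + 0.399)^2: M 0.3612, M+2 0.4796, M+4 0.1592 → M+2 is the base peak.
P(M+2) = C(2,1) × 0.601^1 × 0.399^1 = 2 × 0.6010 × 0.3990 = 0.479598 (base)
P(M) = C(2,0) × 0.601^2 × 0.399^0 = 1 × 0.361201 × 1.0000 = 0.361201
Relative intensity = 0.361201 / 0.479598 × 100 = 75.3

75.3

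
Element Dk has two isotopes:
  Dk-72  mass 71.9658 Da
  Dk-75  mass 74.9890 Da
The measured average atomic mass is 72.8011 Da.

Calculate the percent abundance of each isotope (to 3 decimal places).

Writing the weighted mean with unknown fraction x of Dk-72:
71.9658·x + 74.9890·(1 − x) = 72.8011
(71.9658 − 74.9890)·x = 72.8011 − 74.9890
x = -2.1879 / -3.0232 = 0.72370 → 72.370% Dk-72, 27.630% Dk-75.

Dk-72: 72.370%, Dk-75: 27.630%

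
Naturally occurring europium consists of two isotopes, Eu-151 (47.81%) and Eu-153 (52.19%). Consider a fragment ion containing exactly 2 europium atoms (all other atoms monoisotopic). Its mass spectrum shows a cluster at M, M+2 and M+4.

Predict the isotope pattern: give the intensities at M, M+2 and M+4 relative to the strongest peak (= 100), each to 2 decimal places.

45.80 : 100.00 : 54.58

Expanding (0.4781 + 0.5219)^2:
P(M) = 0.4781^2 = 0.228580
P(M+2) = 2 × 0.4781^1 × 0.5219^1 = 0.499041
P(M+4) = 0.5219^2 = 0.272380
The M+2 peak is largest (0.499041); scaling to 100 gives 45.80 : 100.00 : 54.58.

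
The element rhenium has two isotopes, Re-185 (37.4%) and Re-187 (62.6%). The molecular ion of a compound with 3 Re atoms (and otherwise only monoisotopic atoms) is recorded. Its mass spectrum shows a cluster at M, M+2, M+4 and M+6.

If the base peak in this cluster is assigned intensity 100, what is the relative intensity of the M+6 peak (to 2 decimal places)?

Term probabilities: M 0.0523, M+2 0.2627, M+4 0.4397, M+6 0.2453. Base peak = M+4.
P(M+4) = C(3,2) × 0.374^1 × 0.626^2 = 3 × 0.3740 × 0.391876 = 0.439685 (base)
P(M+6) = C(3,3) × 0.374^0 × 0.626^3 = 1 × 1.0000 × 0.24531438 = 0.245314
Relative intensity = 0.245314 / 0.439685 × 100 = 55.79

55.79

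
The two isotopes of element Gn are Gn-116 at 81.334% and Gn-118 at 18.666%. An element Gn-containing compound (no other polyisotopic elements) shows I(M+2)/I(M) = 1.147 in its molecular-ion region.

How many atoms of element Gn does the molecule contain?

With n Gn atoms, P(M+2)/P(M) = C(n,1)·p^(n−1)q / p^n = n·q/p = n · 0.18666/0.81334.
n = 1.147 × 0.81334/0.18666 = 5.00 ≈ 5

5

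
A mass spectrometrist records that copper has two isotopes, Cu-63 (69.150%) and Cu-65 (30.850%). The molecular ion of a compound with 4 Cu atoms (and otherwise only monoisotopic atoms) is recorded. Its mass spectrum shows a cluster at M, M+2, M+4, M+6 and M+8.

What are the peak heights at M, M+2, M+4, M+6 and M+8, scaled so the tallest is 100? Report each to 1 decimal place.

56.0 : 100.0 : 66.9 : 19.9 : 2.2

Each Cu atom is independently Cu-63 (p = 0.69150) or Cu-65 (q = 0.30850); the cluster is the binomial expansion (p + q)^4.
P(M) = 0.69150^4 = 0.228649
P(M+2) = 4 × 0.69150^3 × 0.30850^1 = 0.408030
P(M+4) = 6 × 0.69150^2 × 0.30850^2 = 0.273052
P(M+6) = 4 × 0.69150^1 × 0.30850^3 = 0.081212
P(M+8) = 0.30850^4 = 0.009058
The M+2 peak is largest (0.408030); scaling to 100 gives 56.0 : 100.0 : 66.9 : 19.9 : 2.2.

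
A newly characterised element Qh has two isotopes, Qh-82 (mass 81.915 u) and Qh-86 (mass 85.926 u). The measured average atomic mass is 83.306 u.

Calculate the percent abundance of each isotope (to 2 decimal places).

Qh-82: 65.32%, Qh-86: 34.68%

Let x be the fractional abundance of Qh-82; then Qh-86 has abundance 1 − x.
81.915·x + 85.926·(1 − x) = 83.306
(81.915 − 85.926)·x = 83.306 − 85.926
x = -2.620 / -4.011 = 0.65320 → 65.32% Qh-82, 34.68% Qh-86.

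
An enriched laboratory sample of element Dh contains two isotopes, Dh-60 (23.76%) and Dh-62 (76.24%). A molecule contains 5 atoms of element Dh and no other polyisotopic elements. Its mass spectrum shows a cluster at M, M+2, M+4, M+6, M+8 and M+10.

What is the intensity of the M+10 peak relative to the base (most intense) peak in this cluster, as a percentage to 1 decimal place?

Term probabilities: M 0.0008, M+2 0.0121, M+4 0.0780, M+6 0.2502, M+8 0.4014, M+10 0.2576. Base peak = M+8.
P(M+8) = C(5,4) × 0.2376^1 × 0.7624^4 = 5 × 0.2376 × 0.33785593 = 0.401373 (base)
P(M+10) = C(5,5) × 0.2376^0 × 0.7624^5 = 1 × 1.0000 × 0.25758136 = 0.257581
Relative intensity = 0.257581 / 0.401373 × 100 = 64.2

64.2%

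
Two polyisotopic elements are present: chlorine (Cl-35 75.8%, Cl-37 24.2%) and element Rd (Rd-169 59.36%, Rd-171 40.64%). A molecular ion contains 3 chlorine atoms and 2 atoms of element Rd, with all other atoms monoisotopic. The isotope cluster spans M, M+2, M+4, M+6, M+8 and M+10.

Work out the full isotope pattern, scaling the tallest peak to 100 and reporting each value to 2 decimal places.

42.97 : 100.00 : 89.64 : 38.68 : 8.07 : 0.66

Chlorine pattern (n=3): 0.43551951 : 0.41713346 : 0.13317454 : 0.01417249
Element Rd pattern (n=2): 0.35236096 : 0.48247808 : 0.16516096
Convolve the two distributions (both contribute in 2-u steps):
  M: 0.43551951×0.35236096 = 0.153460
  M+2: 0.43551951×0.48247808 + 0.41713346×0.35236096 = 0.357110
  M+4: 0.43551951×0.16516096 + 0.41713346×0.48247808 + 0.13317454×0.35236096 = 0.320114
  M+6: 0.41713346×0.16516096 + 0.13317454×0.48247808 + 0.01417249×0.35236096 = 0.138142
  M+8: 0.13317454×0.16516096 + 0.01417249×0.48247808 = 0.028833
  M+10: 0.01417249×0.16516096 = 0.002341
Scale to base peak (0.357110) = 100: 42.97 : 100.00 : 89.64 : 38.68 : 8.07 : 0.66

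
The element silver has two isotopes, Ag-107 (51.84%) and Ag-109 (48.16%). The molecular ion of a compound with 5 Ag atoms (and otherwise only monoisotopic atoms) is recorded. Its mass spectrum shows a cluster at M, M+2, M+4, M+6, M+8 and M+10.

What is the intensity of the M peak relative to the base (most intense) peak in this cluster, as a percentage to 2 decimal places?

(0.5184 + 0.4816)^5 gives M 0.0374, M+2 0.1739, M+4 0.3231, M+6 0.3002, M+8 0.1394, M+10 0.0259; the largest is M+4.
P(M+4) = C(5,2) × 0.5184^3 × 0.4816^2 = 10 × 0.13931407 × 0.23193856 = 0.323123 (base)
P(M) = C(5,0) × 0.5184^5 × 0.4816^0 = 1 × 0.03743906 × 1.0000 = 0.037439
Relative intensity = 0.037439 / 0.323123 × 100 = 11.59

11.59%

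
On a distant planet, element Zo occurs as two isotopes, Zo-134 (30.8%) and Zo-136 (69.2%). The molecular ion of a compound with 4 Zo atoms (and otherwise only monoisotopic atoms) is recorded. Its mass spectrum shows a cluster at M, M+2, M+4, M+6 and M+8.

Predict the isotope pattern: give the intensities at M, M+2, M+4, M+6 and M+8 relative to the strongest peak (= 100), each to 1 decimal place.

The 4 Zo atoms are independent, so intensities follow the terms of (0.308 + 0.692)^4.
P(M) = 0.308^4 = 0.008999
P(M+2) = 4 × 0.308^3 × 0.692^1 = 0.080876
P(M+4) = 6 × 0.308^2 × 0.692^2 = 0.272562
P(M+6) = 4 × 0.308^1 × 0.692^3 = 0.408253
P(M+8) = 0.692^4 = 0.229311
The M+6 peak is largest (0.408253); scaling to 100 gives 2.2 : 19.8 : 66.8 : 100.0 : 56.2.

2.2 : 19.8 : 66.8 : 100.0 : 56.2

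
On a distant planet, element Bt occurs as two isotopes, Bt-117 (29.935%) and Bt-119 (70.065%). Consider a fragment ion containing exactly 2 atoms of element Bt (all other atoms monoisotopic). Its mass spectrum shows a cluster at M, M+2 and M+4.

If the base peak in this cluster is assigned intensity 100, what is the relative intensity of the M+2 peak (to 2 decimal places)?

85.45

Binomial terms of (0.29935 + 0.70065)^2: M 0.0896, M+2 0.4195, M+4 0.4909 → M+4 is the base peak.
P(M+4) = C(2,2) × 0.29935^0 × 0.70065^2 = 1 × 1.0000 × 0.49091042 = 0.490910 (base)
P(M+2) = C(2,1) × 0.29935^1 × 0.70065^1 = 2 × 0.29935 × 0.70065 = 0.419479
Relative intensity = 0.419479 / 0.490910 × 100 = 85.45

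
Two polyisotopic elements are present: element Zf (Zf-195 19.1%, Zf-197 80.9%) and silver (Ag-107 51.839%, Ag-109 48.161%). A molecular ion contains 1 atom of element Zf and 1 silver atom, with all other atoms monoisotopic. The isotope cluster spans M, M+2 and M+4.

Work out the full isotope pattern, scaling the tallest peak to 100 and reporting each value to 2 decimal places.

Element Zf pattern (n=1): 0.1910 : 0.8090
Silver pattern (n=1): 0.51839 : 0.48161
Convolve the two distributions (both contribute in 2-u steps):
  M: 0.1910×0.51839 = 0.099012
  M+2: 0.1910×0.48161 + 0.8090×0.51839 = 0.511365
  M+4: 0.8090×0.48161 = 0.389622
Scale to base peak (0.511365) = 100: 19.36 : 100.00 : 76.19

19.36 : 100.00 : 76.19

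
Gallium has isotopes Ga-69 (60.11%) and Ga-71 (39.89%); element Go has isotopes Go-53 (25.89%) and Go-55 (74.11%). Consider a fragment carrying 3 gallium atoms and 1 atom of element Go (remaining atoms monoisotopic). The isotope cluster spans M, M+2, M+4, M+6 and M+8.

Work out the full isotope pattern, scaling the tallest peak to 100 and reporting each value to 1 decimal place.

Gallium pattern (n=3): 0.21719018 : 0.43239309 : 0.28694328 : 0.06347345
Element Go pattern (n=1): 0.2589 : 0.7411
Convolve the two distributions (both contribute in 2-u steps):
  M: 0.21719018×0.2589 = 0.056231
  M+2: 0.21719018×0.7411 + 0.43239309×0.2589 = 0.272906
  M+4: 0.43239309×0.7411 + 0.28694328×0.2589 = 0.394736
  M+6: 0.28694328×0.7411 + 0.06347345×0.2589 = 0.229087
  M+8: 0.06347345×0.7411 = 0.047040
Scale to base peak (0.394736) = 100: 14.2 : 69.1 : 100.0 : 58.0 : 11.9

14.2 : 69.1 : 100.0 : 58.0 : 11.9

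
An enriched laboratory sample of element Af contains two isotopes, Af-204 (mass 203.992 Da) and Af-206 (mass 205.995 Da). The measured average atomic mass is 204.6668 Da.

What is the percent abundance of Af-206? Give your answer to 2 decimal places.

33.69%

Let x be the fractional abundance of Af-204; then Af-206 has abundance 1 − x.
203.992·x + 205.995·(1 − x) = 204.6668
(203.992 − 205.995)·x = 204.6668 − 205.995
x = -1.3282 / -2.003 = 0.66311 → 66.31% Af-204, 33.69% Af-206.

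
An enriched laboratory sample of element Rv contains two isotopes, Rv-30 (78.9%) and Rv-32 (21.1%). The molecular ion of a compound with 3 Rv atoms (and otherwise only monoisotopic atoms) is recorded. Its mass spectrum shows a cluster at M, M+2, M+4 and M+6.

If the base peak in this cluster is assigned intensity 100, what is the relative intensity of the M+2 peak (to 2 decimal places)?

Term probabilities: M 0.4912, M+2 0.3941, M+4 0.1054, M+6 0.0094. Base peak = M.
P(M) = C(3,0) × 0.789^3 × 0.211^0 = 1 × 0.49116907 × 1.0000 = 0.491169 (base)
P(M+2) = C(3,1) × 0.789^2 × 0.211^1 = 3 × 0.622521 × 0.2110 = 0.394056
Relative intensity = 0.394056 / 0.491169 × 100 = 80.23

80.23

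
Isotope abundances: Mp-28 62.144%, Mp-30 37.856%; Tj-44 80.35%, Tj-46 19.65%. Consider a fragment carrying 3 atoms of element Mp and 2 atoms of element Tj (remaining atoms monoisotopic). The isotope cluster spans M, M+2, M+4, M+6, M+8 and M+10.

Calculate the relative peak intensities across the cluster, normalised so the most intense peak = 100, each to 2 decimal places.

43.17 : 100.00 : 89.22 : 37.98 : 7.65 : 0.58

Element Mp pattern (n=3): 0.23999247 : 0.43858562 : 0.26717136 : 0.05425055
Element Tj pattern (n=2): 0.64561225 : 0.3157755 : 0.03861225
Convolve the two distributions (both contribute in 2-u steps):
  M: 0.23999247×0.64561225 = 0.154942
  M+2: 0.23999247×0.3157755 + 0.43858562×0.64561225 = 0.358940
  M+4: 0.23999247×0.03861225 + 0.43858562×0.3157755 + 0.26717136×0.64561225 = 0.320250
  M+6: 0.43858562×0.03861225 + 0.26717136×0.3157755 + 0.05425055×0.64561225 = 0.136326
  M+8: 0.26717136×0.03861225 + 0.05425055×0.3157755 = 0.027447
  M+10: 0.05425055×0.03861225 = 0.002095
Scale to base peak (0.358940) = 100: 43.17 : 100.00 : 89.22 : 37.98 : 7.65 : 0.58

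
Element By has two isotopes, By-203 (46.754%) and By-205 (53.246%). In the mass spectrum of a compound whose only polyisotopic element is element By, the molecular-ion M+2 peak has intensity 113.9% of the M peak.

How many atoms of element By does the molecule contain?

1

The M+2/M ratio from n By atoms is n · q/p = n · 0.53246/0.46754.
n = 1.139 × 0.46754/0.53246 = 1.00 ≈ 1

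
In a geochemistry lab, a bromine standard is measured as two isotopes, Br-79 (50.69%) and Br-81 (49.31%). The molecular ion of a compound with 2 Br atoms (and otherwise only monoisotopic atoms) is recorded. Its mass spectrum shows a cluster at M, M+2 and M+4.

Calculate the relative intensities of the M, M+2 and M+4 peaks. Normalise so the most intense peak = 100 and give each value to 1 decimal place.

51.4 : 100.0 : 48.6

Expanding (0.5069 + 0.4931)^2:
P(M) = 0.5069^2 = 0.256948
P(M+2) = 2 × 0.5069^1 × 0.4931^1 = 0.499905
P(M+4) = 0.4931^2 = 0.243148
The M+2 peak is largest (0.499905); scaling to 100 gives 51.4 : 100.0 : 48.6.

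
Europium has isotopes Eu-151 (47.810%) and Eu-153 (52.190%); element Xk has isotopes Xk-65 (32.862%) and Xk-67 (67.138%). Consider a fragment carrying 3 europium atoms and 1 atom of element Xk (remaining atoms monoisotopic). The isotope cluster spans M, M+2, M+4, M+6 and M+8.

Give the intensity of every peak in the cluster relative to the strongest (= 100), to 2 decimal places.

Europium pattern (n=3): 0.10928391 : 0.3578871 : 0.39067407 : 0.14215492
Element Xk pattern (n=1): 0.32862 : 0.67138
Convolve the two distributions (both contribute in 2-u steps):
  M: 0.10928391×0.32862 = 0.035913
  M+2: 0.10928391×0.67138 + 0.3578871×0.32862 = 0.190980
  M+4: 0.3578871×0.67138 + 0.39067407×0.32862 = 0.368662
  M+6: 0.39067407×0.67138 + 0.14215492×0.32862 = 0.309006
  M+8: 0.14215492×0.67138 = 0.095440
Scale to base peak (0.368662) = 100: 9.74 : 51.80 : 100.00 : 83.82 : 25.89

9.74 : 51.80 : 100.00 : 83.82 : 25.89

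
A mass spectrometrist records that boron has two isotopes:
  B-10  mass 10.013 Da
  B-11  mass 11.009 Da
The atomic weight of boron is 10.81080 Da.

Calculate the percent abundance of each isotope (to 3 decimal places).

B-10: 19.900%, B-11: 80.100%

With x = fraction of B-10 (so B-11 is 1 − x):
10.013·x + 11.009·(1 − x) = 10.81080
(10.013 − 11.009)·x = 10.81080 − 11.009
x = -0.19820 / -0.996 = 0.19900 → 19.900% B-10, 80.100% B-11.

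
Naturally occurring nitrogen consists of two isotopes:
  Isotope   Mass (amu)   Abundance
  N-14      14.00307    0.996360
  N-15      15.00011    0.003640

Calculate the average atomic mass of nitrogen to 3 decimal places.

14.007 amu

Weight each isotope mass by its fractional abundance: 0.996360 × 14.00307 + 0.003640 × 15.00011
= 13.952099 + 0.054600 = 14.006699 amu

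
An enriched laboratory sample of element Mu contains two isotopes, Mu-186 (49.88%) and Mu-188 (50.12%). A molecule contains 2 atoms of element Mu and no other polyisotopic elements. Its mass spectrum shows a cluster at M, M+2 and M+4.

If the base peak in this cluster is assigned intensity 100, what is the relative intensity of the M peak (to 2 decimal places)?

Term probabilities: M 0.2488, M+2 0.5000, M+4 0.2512. Base peak = M+2.
P(M+2) = C(2,1) × 0.4988^1 × 0.5012^1 = 2 × 0.4988 × 0.5012 = 0.499997 (base)
P(M) = C(2,0) × 0.4988^2 × 0.5012^0 = 1 × 0.24880144 × 1.0000 = 0.248801
Relative intensity = 0.248801 / 0.499997 × 100 = 49.76

49.76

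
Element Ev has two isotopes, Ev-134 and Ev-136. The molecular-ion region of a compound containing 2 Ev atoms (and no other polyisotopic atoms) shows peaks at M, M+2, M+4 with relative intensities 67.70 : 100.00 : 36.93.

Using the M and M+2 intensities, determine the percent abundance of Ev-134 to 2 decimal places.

If p is the fraction of Ev that is Ev-134, then I(M+2)/I(M) = [C(2,1)·p^1·(1−p)] / p^2 = 2·(1−p)/p = 100.00/67.70 = 1.4771
(1−p)/p = 1.4771/2 = 0.7386  ⇒  p = 1/(1 + 0.7386) = 0.5752
Ev-134: 57.52%, Ev-136: 42.48%.

57.52%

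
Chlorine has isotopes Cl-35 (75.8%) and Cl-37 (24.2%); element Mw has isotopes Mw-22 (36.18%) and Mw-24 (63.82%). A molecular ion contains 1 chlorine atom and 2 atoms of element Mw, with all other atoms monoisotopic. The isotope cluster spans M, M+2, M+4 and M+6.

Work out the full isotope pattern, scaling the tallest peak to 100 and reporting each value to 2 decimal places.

Chlorine pattern (n=1): 0.7580 : 0.2420
Element Mw pattern (n=2): 0.13089924 : 0.46180152 : 0.40729924
Convolve the two distributions (both contribute in 2-u steps):
  M: 0.7580×0.13089924 = 0.099222
  M+2: 0.7580×0.46180152 + 0.2420×0.13089924 = 0.381723
  M+4: 0.7580×0.40729924 + 0.2420×0.46180152 = 0.420489
  M+6: 0.2420×0.40729924 = 0.098566
Scale to base peak (0.420489) = 100: 23.60 : 90.78 : 100.00 : 23.44

23.60 : 90.78 : 100.00 : 23.44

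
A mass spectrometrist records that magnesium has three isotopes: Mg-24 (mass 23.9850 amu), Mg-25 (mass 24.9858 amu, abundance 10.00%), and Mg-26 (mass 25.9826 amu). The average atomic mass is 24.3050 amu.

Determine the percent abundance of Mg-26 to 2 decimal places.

11.01%

The remaining 90.00% is split between Mg-24 (fraction x) and Mg-26 (fraction 0.9000 − x).
Substituting: 23.9850x + 25.9826(0.9000 − x) = 21.80642
(23.9850 − 25.9826)x = -1.57792  ⇒  x = 0.78991, y = 0.11009
Mg-24: 78.99%, Mg-26: 11.01%.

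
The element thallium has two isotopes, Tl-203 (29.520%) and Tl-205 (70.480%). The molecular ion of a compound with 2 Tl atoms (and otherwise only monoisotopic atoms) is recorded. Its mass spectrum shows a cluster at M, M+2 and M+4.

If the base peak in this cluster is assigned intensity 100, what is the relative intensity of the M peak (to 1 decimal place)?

(0.29520 + 0.70480)^2 gives M 0.0871, M+2 0.4161, M+4 0.4967; the largest is M+4.
P(M+4) = C(2,2) × 0.29520^0 × 0.70480^2 = 1 × 1.0000 × 0.49674304 = 0.496743 (base)
P(M) = C(2,0) × 0.29520^2 × 0.70480^0 = 1 × 0.08714304 × 1.0000 = 0.087143
Relative intensity = 0.087143 / 0.496743 × 100 = 17.5

17.5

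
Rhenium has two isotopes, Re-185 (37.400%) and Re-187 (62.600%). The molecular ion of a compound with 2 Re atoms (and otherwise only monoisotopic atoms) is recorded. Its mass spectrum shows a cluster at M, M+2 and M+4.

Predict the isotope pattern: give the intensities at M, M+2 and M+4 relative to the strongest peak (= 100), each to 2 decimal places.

Each Re atom is independently Re-185 (p = 0.37400) or Re-187 (q = 0.62600); the cluster is the binomial expansion (p + q)^2.
P(M) = 0.37400^2 = 0.139876
P(M+2) = 2 × 0.37400^1 × 0.62600^1 = 0.468248
P(M+4) = 0.62600^2 = 0.391876
The M+2 peak is largest (0.468248); scaling to 100 gives 29.87 : 100.00 : 83.69.

29.87 : 100.00 : 83.69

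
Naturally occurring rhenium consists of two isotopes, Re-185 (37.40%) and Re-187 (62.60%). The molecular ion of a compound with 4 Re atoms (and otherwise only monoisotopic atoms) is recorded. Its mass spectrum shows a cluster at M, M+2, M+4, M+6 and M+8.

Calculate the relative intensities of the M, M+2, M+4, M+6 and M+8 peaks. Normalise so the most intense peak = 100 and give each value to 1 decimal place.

5.3 : 35.7 : 89.6 : 100.0 : 41.8

Each Re atom is independently Re-185 (p = 0.3740) or Re-187 (q = 0.6260); the cluster is the binomial expansion (p + q)^4.
P(M) = 0.3740^4 = 0.019565
P(M+2) = 4 × 0.3740^3 × 0.6260^1 = 0.130993
P(M+4) = 6 × 0.3740^2 × 0.6260^2 = 0.328884
P(M+6) = 4 × 0.3740^1 × 0.6260^3 = 0.366990
P(M+8) = 0.6260^4 = 0.153567
The M+6 peak is largest (0.366990); scaling to 100 gives 5.3 : 35.7 : 89.6 : 100.0 : 41.8.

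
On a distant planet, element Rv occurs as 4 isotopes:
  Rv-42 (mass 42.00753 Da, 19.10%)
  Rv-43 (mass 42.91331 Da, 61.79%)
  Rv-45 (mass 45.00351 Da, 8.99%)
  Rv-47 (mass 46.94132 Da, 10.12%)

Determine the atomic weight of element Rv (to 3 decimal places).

43.336 Da

Ar = Σ fᵢ·mᵢ = 0.1910 × 42.00753 + 0.6179 × 42.91331 + 0.0899 × 45.00351 + 0.1012 × 46.94132
= 8.023438 + 26.516134 + 4.045816 + 4.750462 = 43.335850 Da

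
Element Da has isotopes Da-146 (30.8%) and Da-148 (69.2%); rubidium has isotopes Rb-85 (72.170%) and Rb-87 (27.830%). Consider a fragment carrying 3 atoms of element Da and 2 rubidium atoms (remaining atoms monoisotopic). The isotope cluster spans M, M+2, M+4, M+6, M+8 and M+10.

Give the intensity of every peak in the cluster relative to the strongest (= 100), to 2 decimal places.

Element Da pattern (n=3): 0.02921811 : 0.19693766 : 0.44247034 : 0.33137389
Rubidium pattern (n=2): 0.52085089 : 0.40169822 : 0.07745089
Convolve the two distributions (both contribute in 2-u steps):
  M: 0.02921811×0.52085089 = 0.015218
  M+2: 0.02921811×0.40169822 + 0.19693766×0.52085089 = 0.114312
  M+4: 0.02921811×0.07745089 + 0.19693766×0.40169822 + 0.44247034×0.52085089 = 0.311834
  M+6: 0.19693766×0.07745089 + 0.44247034×0.40169822 + 0.33137389×0.52085089 = 0.365589
  M+8: 0.44247034×0.07745089 + 0.33137389×0.40169822 = 0.167382
  M+10: 0.33137389×0.07745089 = 0.025665
Scale to base peak (0.365589) = 100: 4.16 : 31.27 : 85.30 : 100.00 : 45.78 : 7.02

4.16 : 31.27 : 85.30 : 100.00 : 45.78 : 7.02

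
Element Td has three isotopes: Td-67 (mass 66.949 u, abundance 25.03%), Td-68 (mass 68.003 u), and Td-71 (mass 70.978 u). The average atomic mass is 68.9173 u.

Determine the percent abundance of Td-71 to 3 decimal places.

The remaining 74.97% is split between Td-68 (fraction x) and Td-71 (fraction 0.7497 − x).
Substituting: 68.003x + 70.978(0.7497 − x) = 52.1599653
(68.003 − 70.978)x = -1.0522413  ⇒  x = 0.35369, y = 0.39601
Td-68: 35.369%, Td-71: 39.601%.

39.601%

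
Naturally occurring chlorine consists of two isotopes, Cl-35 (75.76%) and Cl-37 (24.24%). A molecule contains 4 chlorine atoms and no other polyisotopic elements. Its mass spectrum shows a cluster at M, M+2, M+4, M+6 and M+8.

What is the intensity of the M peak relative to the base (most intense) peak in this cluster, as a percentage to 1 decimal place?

(0.7576 + 0.2424)^4 gives M 0.3294, M+2 0.4216, M+4 0.2023, M+6 0.0432, M+8 0.0035; the largest is M+2.
P(M+2) = C(4,1) × 0.7576^3 × 0.2424^1 = 4 × 0.4348304 × 0.2424 = 0.421612 (base)
P(M) = C(4,0) × 0.7576^4 × 0.2424^0 = 1 × 0.32942751 × 1.0000 = 0.329428
Relative intensity = 0.329428 / 0.421612 × 100 = 78.1

78.1%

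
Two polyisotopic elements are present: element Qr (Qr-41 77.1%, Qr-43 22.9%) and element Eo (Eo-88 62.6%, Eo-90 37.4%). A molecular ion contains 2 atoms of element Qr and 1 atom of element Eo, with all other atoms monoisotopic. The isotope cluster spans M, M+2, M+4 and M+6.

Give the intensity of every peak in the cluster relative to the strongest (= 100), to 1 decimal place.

83.9 : 100.0 : 37.2 : 4.4

Element Qr pattern (n=2): 0.594441 : 0.353118 : 0.052441
Element Eo pattern (n=1): 0.6260 : 0.3740
Convolve the two distributions (both contribute in 2-u steps):
  M: 0.594441×0.6260 = 0.372120
  M+2: 0.594441×0.3740 + 0.353118×0.6260 = 0.443373
  M+4: 0.353118×0.3740 + 0.052441×0.6260 = 0.164894
  M+6: 0.052441×0.3740 = 0.019613
Scale to base peak (0.443373) = 100: 83.9 : 100.0 : 37.2 : 4.4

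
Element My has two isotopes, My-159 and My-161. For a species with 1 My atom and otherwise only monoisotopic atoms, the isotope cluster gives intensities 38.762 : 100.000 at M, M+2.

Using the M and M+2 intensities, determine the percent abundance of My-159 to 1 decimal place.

Let p = fractional abundance of My-159. I(M+2)/I(M) = [C(1,1)·p^0·(1−p)] / p^1 = 1·(1−p)/p = 100.000/38.762 = 2.5798
(1−p)/p = 2.5798/1 = 2.5798  ⇒  p = 1/(1 + 2.5798) = 0.2793
My-159: 27.9%, My-161: 72.1%.

27.9%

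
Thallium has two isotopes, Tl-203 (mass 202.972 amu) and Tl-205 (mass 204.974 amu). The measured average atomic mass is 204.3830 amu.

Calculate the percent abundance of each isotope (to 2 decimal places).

Writing the weighted mean with unknown fraction x of Tl-203:
202.972·x + 204.974·(1 − x) = 204.3830
(202.972 − 204.974)·x = 204.3830 − 204.974
x = -0.5910 / -2.002 = 0.29520 → 29.52% Tl-203, 70.48% Tl-205.

Tl-203: 29.52%, Tl-205: 70.48%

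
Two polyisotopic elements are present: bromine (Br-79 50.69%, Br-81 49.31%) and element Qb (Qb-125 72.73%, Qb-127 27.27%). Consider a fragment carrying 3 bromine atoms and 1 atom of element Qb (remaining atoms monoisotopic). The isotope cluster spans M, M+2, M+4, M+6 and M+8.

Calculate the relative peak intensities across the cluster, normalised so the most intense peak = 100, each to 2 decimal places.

25.43 : 83.73 : 100.00 : 50.47 : 8.78

Bromine pattern (n=3): 0.13024674 : 0.3801026 : 0.36975457 : 0.11989609
Element Qb pattern (n=1): 0.7273 : 0.2727
Convolve the two distributions (both contribute in 2-u steps):
  M: 0.13024674×0.7273 = 0.094728
  M+2: 0.13024674×0.2727 + 0.3801026×0.7273 = 0.311967
  M+4: 0.3801026×0.2727 + 0.36975457×0.7273 = 0.372576
  M+6: 0.36975457×0.2727 + 0.11989609×0.7273 = 0.188032
  M+8: 0.11989609×0.2727 = 0.032696
Scale to base peak (0.372576) = 100: 25.43 : 83.73 : 100.00 : 50.47 : 8.78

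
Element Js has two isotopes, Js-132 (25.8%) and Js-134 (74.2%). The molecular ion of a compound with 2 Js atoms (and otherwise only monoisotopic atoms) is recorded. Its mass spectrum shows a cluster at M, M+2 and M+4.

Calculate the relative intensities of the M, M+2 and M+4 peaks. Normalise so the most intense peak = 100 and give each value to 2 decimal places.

12.09 : 69.54 : 100.00

Expanding (0.258 + 0.742)^2:
P(M) = 0.258^2 = 0.066564
P(M+2) = 2 × 0.258^1 × 0.742^1 = 0.382872
P(M+4) = 0.742^2 = 0.550564
The M+4 peak is largest (0.550564); scaling to 100 gives 12.09 : 69.54 : 100.00.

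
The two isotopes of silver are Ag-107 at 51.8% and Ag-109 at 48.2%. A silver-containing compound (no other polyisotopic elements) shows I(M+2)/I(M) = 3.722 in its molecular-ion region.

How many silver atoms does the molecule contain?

4

The M+2/M ratio from n Ag atoms is n · q/p = n · 0.482/0.518.
n = 3.722 × 0.518/0.482 = 4.00 ≈ 4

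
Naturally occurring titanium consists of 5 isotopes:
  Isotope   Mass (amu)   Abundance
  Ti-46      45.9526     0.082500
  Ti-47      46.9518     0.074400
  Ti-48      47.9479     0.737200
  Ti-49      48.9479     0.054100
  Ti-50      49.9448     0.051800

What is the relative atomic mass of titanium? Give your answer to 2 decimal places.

Ar = Σ fᵢ·mᵢ = 0.082500 × 45.9526 + 0.074400 × 46.9518 + 0.737200 × 47.9479 + 0.054100 × 48.9479 + 0.051800 × 49.9448
= 3.79109 + 3.49321 + 35.34719 + 2.64808 + 2.58714 = 47.86671 amu

47.87 amu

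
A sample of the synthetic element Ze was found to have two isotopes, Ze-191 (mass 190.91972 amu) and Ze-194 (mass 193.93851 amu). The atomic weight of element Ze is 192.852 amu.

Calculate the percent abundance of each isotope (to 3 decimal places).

Writing the weighted mean with unknown fraction x of Ze-191:
190.91972·x + 193.93851·(1 − x) = 192.852
(190.91972 − 193.93851)·x = 192.852 − 193.93851
x = -1.08651 / -3.01879 = 0.35992 → 35.992% Ze-191, 64.008% Ze-194.

Ze-191: 35.992%, Ze-194: 64.008%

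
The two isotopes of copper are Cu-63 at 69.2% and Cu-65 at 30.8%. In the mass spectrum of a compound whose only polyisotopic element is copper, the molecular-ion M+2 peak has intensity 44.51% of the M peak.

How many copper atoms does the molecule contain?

1

The M+2/M ratio from n Cu atoms is n · q/p = n · 0.308/0.692.
n = 0.4451 × 0.692/0.308 = 1.00 ≈ 1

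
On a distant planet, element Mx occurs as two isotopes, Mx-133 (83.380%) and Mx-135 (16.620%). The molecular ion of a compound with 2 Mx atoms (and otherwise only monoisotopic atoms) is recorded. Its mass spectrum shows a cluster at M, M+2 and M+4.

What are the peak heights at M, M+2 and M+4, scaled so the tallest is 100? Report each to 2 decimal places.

100.00 : 39.87 : 3.97

Expanding (0.83380 + 0.16620)^2:
P(M) = 0.83380^2 = 0.695222
P(M+2) = 2 × 0.83380^1 × 0.16620^1 = 0.277155
P(M+4) = 0.16620^2 = 0.027622
The M peak is largest (0.695222); scaling to 100 gives 100.00 : 39.87 : 3.97.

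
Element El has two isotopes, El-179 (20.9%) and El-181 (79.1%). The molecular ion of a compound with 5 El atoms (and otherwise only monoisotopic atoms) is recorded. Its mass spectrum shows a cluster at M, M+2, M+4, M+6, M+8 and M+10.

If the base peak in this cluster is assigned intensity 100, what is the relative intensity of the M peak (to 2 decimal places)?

Binomial terms of (0.209 + 0.791)^5: M 0.0004, M+2 0.0075, M+4 0.0571, M+6 0.2162, M+8 0.4091, M+10 0.3097 → M+8 is the base peak.
P(M+8) = C(5,4) × 0.209^1 × 0.791^4 = 5 × 0.2090 × 0.39147671 = 0.409093 (base)
P(M) = C(5,0) × 0.209^5 × 0.791^0 = 1 × 0.00039878 × 1.0000 = 0.000399
Relative intensity = 0.000399 / 0.409093 × 100 = 0.10

0.10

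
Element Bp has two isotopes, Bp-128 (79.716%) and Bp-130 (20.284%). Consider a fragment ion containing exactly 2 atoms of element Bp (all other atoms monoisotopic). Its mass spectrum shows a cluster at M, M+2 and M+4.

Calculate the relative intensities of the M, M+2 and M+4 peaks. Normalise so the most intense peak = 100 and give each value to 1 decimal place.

100.0 : 50.9 : 6.5

The 2 Bp atoms are independent, so intensities follow the terms of (0.79716 + 0.20284)^2.
P(M) = 0.79716^2 = 0.635464
P(M+2) = 2 × 0.79716^1 × 0.20284^1 = 0.323392
P(M+4) = 0.20284^2 = 0.041144
The M peak is largest (0.635464); scaling to 100 gives 100.0 : 50.9 : 6.5.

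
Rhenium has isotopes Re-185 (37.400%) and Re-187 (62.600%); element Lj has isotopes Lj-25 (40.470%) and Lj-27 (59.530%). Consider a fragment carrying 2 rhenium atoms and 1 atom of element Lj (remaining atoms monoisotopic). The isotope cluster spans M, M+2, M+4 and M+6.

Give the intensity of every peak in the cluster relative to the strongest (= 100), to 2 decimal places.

12.94 : 62.37 : 100.00 : 53.34

Rhenium pattern (n=2): 0.139876 : 0.468248 : 0.391876
Element Lj pattern (n=1): 0.4047 : 0.5953
Convolve the two distributions (both contribute in 2-u steps):
  M: 0.139876×0.4047 = 0.056608
  M+2: 0.139876×0.5953 + 0.468248×0.4047 = 0.272768
  M+4: 0.468248×0.5953 + 0.391876×0.4047 = 0.437340
  M+6: 0.391876×0.5953 = 0.233284
Scale to base peak (0.437340) = 100: 12.94 : 62.37 : 100.00 : 53.34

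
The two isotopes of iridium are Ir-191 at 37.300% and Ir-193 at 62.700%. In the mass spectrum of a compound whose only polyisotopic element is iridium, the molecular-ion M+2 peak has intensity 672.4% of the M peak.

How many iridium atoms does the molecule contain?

The M+2/M ratio from n Ir atoms is n · q/p = n · 0.62700/0.37300.
n = 6.724 × 0.37300/0.62700 = 4.00 ≈ 4

4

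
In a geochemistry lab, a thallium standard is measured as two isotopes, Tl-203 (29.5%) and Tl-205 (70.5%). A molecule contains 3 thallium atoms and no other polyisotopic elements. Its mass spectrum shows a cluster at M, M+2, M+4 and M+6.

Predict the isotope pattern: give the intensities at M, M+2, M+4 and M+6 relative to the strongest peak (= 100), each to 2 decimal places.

5.84 : 41.84 : 100.00 : 79.66

Each Tl atom is independently Tl-203 (p = 0.295) or Tl-205 (q = 0.705); the cluster is the binomial expansion (p + q)^3.
P(M) = 0.295^3 = 0.025672
P(M+2) = 3 × 0.295^2 × 0.705^1 = 0.184058
P(M+4) = 3 × 0.295^1 × 0.705^2 = 0.439867
P(M+6) = 0.705^3 = 0.350403
The M+4 peak is largest (0.439867); scaling to 100 gives 5.84 : 41.84 : 100.00 : 79.66.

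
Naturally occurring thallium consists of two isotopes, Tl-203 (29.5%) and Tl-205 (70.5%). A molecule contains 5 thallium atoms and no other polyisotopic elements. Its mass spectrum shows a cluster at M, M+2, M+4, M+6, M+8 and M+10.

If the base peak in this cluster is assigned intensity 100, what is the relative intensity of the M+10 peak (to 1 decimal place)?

47.8

Term probabilities: M 0.0022, M+2 0.0267, M+4 0.1276, M+6 0.3049, M+8 0.3644, M+10 0.1742. Base peak = M+8.
P(M+8) = C(5,4) × 0.295^1 × 0.705^4 = 5 × 0.2950 × 0.24703385 = 0.364375 (base)
P(M+10) = C(5,5) × 0.295^0 × 0.705^5 = 1 × 1.0000 × 0.17415886 = 0.174159
Relative intensity = 0.174159 / 0.364375 × 100 = 47.8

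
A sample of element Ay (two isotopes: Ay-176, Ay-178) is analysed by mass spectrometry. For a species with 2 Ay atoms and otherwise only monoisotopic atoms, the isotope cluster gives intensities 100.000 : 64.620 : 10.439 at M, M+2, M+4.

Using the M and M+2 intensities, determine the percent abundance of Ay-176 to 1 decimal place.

75.6%

Write p for the Ay-176 fraction. I(M+2)/I(M) = [C(2,1)·p^1·(1−p)] / p^2 = 2·(1−p)/p = 64.620/100.000 = 0.6462
(1−p)/p = 0.6462/2 = 0.3231  ⇒  p = 1/(1 + 0.3231) = 0.7558
Ay-176: 75.6%, Ay-178: 24.4%.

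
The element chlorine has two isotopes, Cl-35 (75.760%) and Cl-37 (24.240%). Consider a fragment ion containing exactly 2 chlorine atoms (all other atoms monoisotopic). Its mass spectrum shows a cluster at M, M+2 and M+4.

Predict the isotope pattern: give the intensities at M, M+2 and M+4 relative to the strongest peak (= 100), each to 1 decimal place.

100.0 : 64.0 : 10.2

Each Cl atom is independently Cl-35 (p = 0.75760) or Cl-37 (q = 0.24240); the cluster is the binomial expansion (p + q)^2.
P(M) = 0.75760^2 = 0.573958
P(M+2) = 2 × 0.75760^1 × 0.24240^1 = 0.367284
P(M+4) = 0.24240^2 = 0.058758
The M peak is largest (0.573958); scaling to 100 gives 100.0 : 64.0 : 10.2.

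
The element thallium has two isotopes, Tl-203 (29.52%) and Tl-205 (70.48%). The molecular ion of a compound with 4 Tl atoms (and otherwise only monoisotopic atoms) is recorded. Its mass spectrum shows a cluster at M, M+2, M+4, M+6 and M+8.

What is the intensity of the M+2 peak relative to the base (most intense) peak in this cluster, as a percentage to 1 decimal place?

(0.2952 + 0.7048)^4 gives M 0.0076, M+2 0.0725, M+4 0.2597, M+6 0.4134, M+8 0.2468; the largest is M+6.
P(M+6) = C(4,3) × 0.2952^1 × 0.7048^3 = 4 × 0.2952 × 0.35010449 = 0.413403 (base)
P(M+2) = C(4,1) × 0.2952^3 × 0.7048^1 = 4 × 0.02572463 × 0.7048 = 0.072523
Relative intensity = 0.072523 / 0.413403 × 100 = 17.5

17.5%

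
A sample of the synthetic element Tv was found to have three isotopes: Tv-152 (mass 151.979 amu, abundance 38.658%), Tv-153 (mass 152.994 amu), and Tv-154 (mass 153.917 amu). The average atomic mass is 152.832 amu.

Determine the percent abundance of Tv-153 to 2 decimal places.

The remaining 61.342% is split between Tv-153 (fraction x) and Tv-154 (fraction 0.61342 − x).
Substituting: 152.994x + 153.917(0.61342 − x) = 94.07995818
(152.994 − 153.917)x = -0.33580796  ⇒  x = 0.36382, y = 0.24960
Tv-153: 36.38%, Tv-154: 24.96%.

36.38%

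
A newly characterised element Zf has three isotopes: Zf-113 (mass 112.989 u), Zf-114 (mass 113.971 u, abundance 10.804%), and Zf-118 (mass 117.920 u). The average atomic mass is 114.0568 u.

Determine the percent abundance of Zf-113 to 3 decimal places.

The remaining 89.196% is split between Zf-113 (fraction x) and Zf-118 (fraction 0.89196 − x).
Substituting: 112.989x + 117.920(0.89196 − x) = 101.74337316
(112.989 − 117.920)x = -3.43655004  ⇒  x = 0.69693, y = 0.19503
Zf-113: 69.693%, Zf-118: 19.503%.

69.693%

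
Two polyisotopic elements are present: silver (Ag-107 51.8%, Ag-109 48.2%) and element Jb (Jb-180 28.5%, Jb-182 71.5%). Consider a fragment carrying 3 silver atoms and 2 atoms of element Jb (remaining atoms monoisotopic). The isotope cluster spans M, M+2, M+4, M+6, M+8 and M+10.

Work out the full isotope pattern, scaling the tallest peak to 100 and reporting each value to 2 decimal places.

3.18 : 24.86 : 72.90 : 100.00 : 64.92 : 16.14

Silver pattern (n=3): 0.13899183 : 0.3879965 : 0.3610315 : 0.11198017
Element Jb pattern (n=2): 0.081225 : 0.40755 : 0.511225
Convolve the two distributions (both contribute in 2-u steps):
  M: 0.13899183×0.081225 = 0.011290
  M+2: 0.13899183×0.40755 + 0.3879965×0.081225 = 0.088161
  M+4: 0.13899183×0.511225 + 0.3879965×0.40755 + 0.3610315×0.081225 = 0.258509
  M+6: 0.3879965×0.511225 + 0.3610315×0.40755 + 0.11198017×0.081225 = 0.354587
  M+8: 0.3610315×0.511225 + 0.11198017×0.40755 = 0.230206
  M+10: 0.11198017×0.511225 = 0.057247
Scale to base peak (0.354587) = 100: 3.18 : 24.86 : 72.90 : 100.00 : 64.92 : 16.14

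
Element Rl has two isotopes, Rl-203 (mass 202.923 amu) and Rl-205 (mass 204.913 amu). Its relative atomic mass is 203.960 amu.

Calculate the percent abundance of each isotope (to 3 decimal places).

With x = fraction of Rl-203 (so Rl-205 is 1 − x):
202.923·x + 204.913·(1 − x) = 203.960
(202.923 − 204.913)·x = 203.960 − 204.913
x = -0.953 / -1.990 = 0.47889 → 47.889% Rl-203, 52.111% Rl-205.

Rl-203: 47.889%, Rl-205: 52.111%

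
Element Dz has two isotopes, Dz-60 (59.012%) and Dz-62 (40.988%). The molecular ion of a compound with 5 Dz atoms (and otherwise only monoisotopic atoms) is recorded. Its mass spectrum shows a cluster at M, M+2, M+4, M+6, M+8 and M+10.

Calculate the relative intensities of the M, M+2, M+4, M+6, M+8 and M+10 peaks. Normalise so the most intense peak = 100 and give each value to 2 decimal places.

20.73 : 71.99 : 100.00 : 69.46 : 24.12 : 3.35

The 5 Dz atoms are independent, so intensities follow the terms of (0.59012 + 0.40988)^5.
P(M) = 0.59012^5 = 0.071565
P(M+2) = 5 × 0.59012^4 × 0.40988^1 = 0.248535
P(M+4) = 10 × 0.59012^3 × 0.40988^2 = 0.345251
P(M+6) = 10 × 0.59012^2 × 0.40988^3 = 0.239801
P(M+8) = 5 × 0.59012^1 × 0.40988^4 = 0.083279
P(M+10) = 0.40988^5 = 0.011569
The M+4 peak is largest (0.345251); scaling to 100 gives 20.73 : 71.99 : 100.00 : 69.46 : 24.12 : 3.35.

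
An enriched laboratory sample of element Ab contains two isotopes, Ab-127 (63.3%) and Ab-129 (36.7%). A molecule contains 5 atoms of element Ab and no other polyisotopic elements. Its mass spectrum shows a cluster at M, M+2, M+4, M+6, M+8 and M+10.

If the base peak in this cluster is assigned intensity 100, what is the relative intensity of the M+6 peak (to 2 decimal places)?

57.98

Binomial terms of (0.633 + 0.367)^5: M 0.1016, M+2 0.2946, M+4 0.3416, M+6 0.1981, M+8 0.0574, M+10 0.0067 → M+4 is the base peak.
P(M+4) = C(5,2) × 0.633^3 × 0.367^2 = 10 × 0.25363614 × 0.134689 = 0.341620 (base)
P(M+6) = C(5,3) × 0.633^2 × 0.367^3 = 10 × 0.400689 × 0.04943086 = 0.198064
Relative intensity = 0.198064 / 0.341620 × 100 = 57.98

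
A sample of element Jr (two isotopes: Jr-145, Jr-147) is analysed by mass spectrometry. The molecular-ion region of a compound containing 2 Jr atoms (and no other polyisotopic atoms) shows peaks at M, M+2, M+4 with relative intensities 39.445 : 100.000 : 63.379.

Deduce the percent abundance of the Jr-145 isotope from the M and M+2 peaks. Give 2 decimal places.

Write p for the Jr-145 fraction. I(M+2)/I(M) = [C(2,1)·p^1·(1−p)] / p^2 = 2·(1−p)/p = 100.000/39.445 = 2.5352
(1−p)/p = 2.5352/2 = 1.2676  ⇒  p = 1/(1 + 1.2676) = 0.4410
Jr-145: 44.10%, Jr-147: 55.90%.

44.10%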